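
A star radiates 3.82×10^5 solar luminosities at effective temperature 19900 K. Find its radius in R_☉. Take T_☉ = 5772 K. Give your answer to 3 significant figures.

52.0 R_☉

R/R_☉ = √(L/L_☉) / (T/T_☉)² = √(3.82×10^5) / (3.448)²
       = 618.1 / 11.89 = 52.00.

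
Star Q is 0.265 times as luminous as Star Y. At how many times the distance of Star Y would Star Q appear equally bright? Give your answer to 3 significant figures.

Equal flux requires L_Q/d_Q² = L_Y/d_Y², so d_Q/d_Y = √(L_Q/L_Y)
= √(0.265) = 0.5148.

0.515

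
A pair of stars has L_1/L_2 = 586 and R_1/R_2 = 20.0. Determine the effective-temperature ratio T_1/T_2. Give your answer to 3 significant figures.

1.10

L ∝ R²T⁴ gives T ∝ (L/R²)^(1/4), so
T_1/T_2 = (586 / 20.0²)^(1/4) = (1.465)^(1/4) = 1.100.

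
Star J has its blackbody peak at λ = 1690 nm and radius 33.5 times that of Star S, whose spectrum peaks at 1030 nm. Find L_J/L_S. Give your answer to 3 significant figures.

155

Wien's law gives T ∝ 1/λ_max, so T_J/T_S = λ_S/λ_J = 1030/1690 = 0.6095.
Then L ∝ R²T⁴ gives L_J/L_S = (33.5)² × (0.6095)⁴ = 1122 × 0.1380 = 154.8.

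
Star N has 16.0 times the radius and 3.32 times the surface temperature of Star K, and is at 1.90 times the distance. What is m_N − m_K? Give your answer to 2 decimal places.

L_N/L_K = (16.0)²(3.32)⁴ = 3.110×10^4.
F_N/F_K = (L_N/L_K)/(d_N/d_K)² = 3.110×10^4/3.610 = 8616.
m_N − m_K = −2.5 log₁₀(8616) = -9.84.

-9.84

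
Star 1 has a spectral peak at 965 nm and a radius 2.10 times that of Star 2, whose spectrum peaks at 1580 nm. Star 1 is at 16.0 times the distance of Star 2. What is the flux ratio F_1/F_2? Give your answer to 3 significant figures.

Wien's law: T_1/T_2 = λ_2/λ_1 = 1580/965 = 1.637.
L_1/L_2 = (R_1/R_2)²(T_1/T_2)⁴ = (2.10)²(1.637)⁴ = 31.69.
F_1/F_2 = (L_1/L_2)/(d_1/d_2)² = 31.69/(16.0)² = 0.1238.

0.124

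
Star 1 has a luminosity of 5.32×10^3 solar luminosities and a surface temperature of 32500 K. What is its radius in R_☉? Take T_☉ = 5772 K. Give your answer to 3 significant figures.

R/R_☉ = √(L/L_☉) / (T/T_☉)² = √(5.32×10^3) / (5.631)²
       = 72.94 / 31.70 = 2.301.

2.30 R_☉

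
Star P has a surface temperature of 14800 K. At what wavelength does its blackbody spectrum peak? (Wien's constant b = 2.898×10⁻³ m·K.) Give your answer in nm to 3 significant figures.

λ_max = b/T = 2.898×10⁻³ / 14800 = 1.96×10^-7 m = 195.8 nm.

196 nm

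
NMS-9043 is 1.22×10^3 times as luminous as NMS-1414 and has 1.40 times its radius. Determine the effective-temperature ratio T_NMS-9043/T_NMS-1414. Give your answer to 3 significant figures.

L ∝ R²T⁴ gives T ∝ (L/R²)^(1/4), so
T_NMS-9043/T_NMS-1414 = (1.22×10^3 / 1.40²)^(1/4) = (622.4)^(1/4) = 4.995.

4.99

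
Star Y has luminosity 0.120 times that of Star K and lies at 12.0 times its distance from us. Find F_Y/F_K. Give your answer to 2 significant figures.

8.3×10^-4

F = L/(4πd²), so F_Y/F_K = (L_Y/L_K) / (d_Y/d_K)²
= 0.120 / (12.0)² = 0.120 / 144.0 = 8.333×10^-4.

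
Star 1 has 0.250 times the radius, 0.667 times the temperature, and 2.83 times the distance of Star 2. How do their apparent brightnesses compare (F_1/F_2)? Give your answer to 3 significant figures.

0.00154

L_1/L_2 = (R_1/R_2)²(T_1/T_2)⁴ = (0.250)² × (0.667)⁴ = 0.01237.
F_1/F_2 = (L_1/L_2)/(d_1/d_2)² = 0.01237 / (2.83)² = 0.001545.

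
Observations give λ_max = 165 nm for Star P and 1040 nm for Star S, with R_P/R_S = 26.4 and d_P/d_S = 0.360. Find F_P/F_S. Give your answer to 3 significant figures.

Wien's law: T_P/T_S = λ_S/λ_P = 1040/165 = 6.303.
L_P/L_S = (R_P/R_S)²(T_P/T_S)⁴ = (26.4)²(6.303)⁴ = 1.100×10^6.
F_P/F_S = (L_P/L_S)/(d_P/d_S)² = 1.100×10^6/(0.360)² = 8.488×10^6.

8.49×10^6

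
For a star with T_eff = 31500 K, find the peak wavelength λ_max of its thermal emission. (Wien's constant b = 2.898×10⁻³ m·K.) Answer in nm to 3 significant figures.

λ_max = b/T = 2.898×10⁻³ / 31500 = 9.20×10^-8 m = 92.00 nm.

92.0 nm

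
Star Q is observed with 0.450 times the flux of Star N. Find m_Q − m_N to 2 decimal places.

m_Q − m_N = −2.5 log₁₀(F_Q/F_N) = −2.5 log₁₀(0.450) = −2.5 × (-0.347) = 0.867.

0.87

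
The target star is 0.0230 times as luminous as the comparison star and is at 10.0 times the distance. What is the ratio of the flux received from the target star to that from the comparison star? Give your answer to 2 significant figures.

F = L/(4πd²), so F_t/F_c = (L_t/L_c) / (d_t/d_c)²
= 0.0230 / (10.0)² = 0.0230 / 100.0 = 2.300×10^-4.

2.3×10^-4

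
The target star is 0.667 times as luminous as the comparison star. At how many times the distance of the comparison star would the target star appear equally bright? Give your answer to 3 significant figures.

0.817

Equal flux requires L_t/d_t² = L_c/d_c², so d_t/d_c = √(L_t/L_c)
= √(0.667) = 0.8167.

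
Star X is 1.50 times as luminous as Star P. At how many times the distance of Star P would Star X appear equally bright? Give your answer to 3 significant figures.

1.22

Equal flux requires L_X/d_X² = L_P/d_P², so d_X/d_P = √(L_X/L_P)
= √(1.50) = 1.225.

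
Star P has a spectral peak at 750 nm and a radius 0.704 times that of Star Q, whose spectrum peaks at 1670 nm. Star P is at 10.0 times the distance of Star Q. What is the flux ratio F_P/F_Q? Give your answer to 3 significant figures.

Wien's law: T_P/T_Q = λ_Q/λ_P = 1670/750 = 2.227.
L_P/L_Q = (R_P/R_Q)²(T_P/T_Q)⁴ = (0.704)²(2.227)⁴ = 12.18.
F_P/F_Q = (L_P/L_Q)/(d_P/d_Q)² = 12.18/(10.0)² = 0.1218.

0.122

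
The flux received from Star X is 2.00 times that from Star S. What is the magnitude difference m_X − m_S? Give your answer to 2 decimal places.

m_X − m_S = −2.5 log₁₀(F_X/F_S) = −2.5 log₁₀(2.00) = −2.5 × (0.301) = -0.753.

-0.75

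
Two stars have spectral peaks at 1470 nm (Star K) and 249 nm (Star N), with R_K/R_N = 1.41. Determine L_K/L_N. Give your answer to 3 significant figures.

Wien's law gives T ∝ 1/λ_max, so T_K/T_N = λ_N/λ_K = 249/1470 = 0.1694.
Then L ∝ R²T⁴ gives L_K/L_N = (1.41)² × (0.1694)⁴ = 1.988 × 8.232×10^-4 = 0.001637.

0.00164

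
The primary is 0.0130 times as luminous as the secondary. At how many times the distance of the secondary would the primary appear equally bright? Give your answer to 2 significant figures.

0.11

Equal flux requires L_p/d_p² = L_s/d_s², so d_p/d_s = √(L_p/L_s)
= √(0.0130) = 0.1140.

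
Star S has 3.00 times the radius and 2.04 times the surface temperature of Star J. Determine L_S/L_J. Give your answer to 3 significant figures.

From the Stefan–Boltzmann law, L ∝ R²T⁴, so
L_S/L_J = (R_S/R_J)² (T_S/T_J)⁴ = (3.00)² × (2.04)⁴ = 9.000 × 17.32 = 155.9.

156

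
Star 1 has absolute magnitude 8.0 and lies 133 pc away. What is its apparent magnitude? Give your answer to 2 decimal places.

13.62

m = M + 5 log₁₀(d/10 pc) = 8.0 + 5 log₁₀(133/10)
  = 8.0 + 5 × 1.124 = 8.0 + 5.62 = 13.62.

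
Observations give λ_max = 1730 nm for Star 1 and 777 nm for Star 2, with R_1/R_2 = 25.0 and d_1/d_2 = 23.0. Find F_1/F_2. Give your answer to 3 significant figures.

Wien's law: T_1/T_2 = λ_2/λ_1 = 777/1730 = 0.4491.
L_1/L_2 = (R_1/R_2)²(T_1/T_2)⁴ = (25.0)²(0.4491)⁴ = 25.43.
F_1/F_2 = (L_1/L_2)/(d_1/d_2)² = 25.43/(23.0)² = 0.04808.

0.0481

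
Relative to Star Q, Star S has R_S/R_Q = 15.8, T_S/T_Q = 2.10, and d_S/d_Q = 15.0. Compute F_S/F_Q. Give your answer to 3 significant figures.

L_S/L_Q = (R_S/R_Q)²(T_S/T_Q)⁴ = (15.8)² × (2.10)⁴ = 4855.
F_S/F_Q = (L_S/L_Q)/(d_S/d_Q)² = 4855 / (15.0)² = 21.58.

21.6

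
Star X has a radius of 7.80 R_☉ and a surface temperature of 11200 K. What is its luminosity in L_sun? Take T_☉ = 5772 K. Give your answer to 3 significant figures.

L/L_☉ = (R/R_☉)² (T/T_☉)⁴ = (7.80)² × (11200/5772)⁴
       = 60.84 × (1.940)⁴ = 60.84 × 14.18 = 862.5.

862 L_sun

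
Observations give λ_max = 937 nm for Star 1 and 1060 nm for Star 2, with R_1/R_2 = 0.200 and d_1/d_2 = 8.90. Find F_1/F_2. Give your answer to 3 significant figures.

8.27×10^-4

Wien's law: T_1/T_2 = λ_2/λ_1 = 1060/937 = 1.131.
L_1/L_2 = (R_1/R_2)²(T_1/T_2)⁴ = (0.200)²(1.131)⁴ = 0.06551.
F_1/F_2 = (L_1/L_2)/(d_1/d_2)² = 0.06551/(8.90)² = 8.271×10^-4.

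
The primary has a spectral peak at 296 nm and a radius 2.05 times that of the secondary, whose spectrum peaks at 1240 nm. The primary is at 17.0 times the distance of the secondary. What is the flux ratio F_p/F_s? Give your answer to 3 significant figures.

Wien's law: T_p/T_s = λ_s/λ_p = 1240/296 = 4.189.
L_p/L_s = (R_p/R_s)²(T_p/T_s)⁴ = (2.05)²(4.189)⁴ = 1294.
F_p/F_s = (L_p/L_s)/(d_p/d_s)² = 1294/(17.0)² = 4.478.

4.48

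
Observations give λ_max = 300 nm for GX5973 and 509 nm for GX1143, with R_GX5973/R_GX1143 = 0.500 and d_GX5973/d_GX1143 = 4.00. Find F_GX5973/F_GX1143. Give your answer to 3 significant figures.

0.129

Wien's law: T_GX5973/T_GX1143 = λ_GX1143/λ_GX5973 = 509/300 = 1.697.
L_GX5973/L_GX1143 = (R_GX5973/R_GX1143)²(T_GX5973/T_GX1143)⁴ = (0.500)²(1.697)⁴ = 2.072.
F_GX5973/F_GX1143 = (L_GX5973/L_GX1143)/(d_GX5973/d_GX1143)² = 2.072/(4.00)² = 0.1295.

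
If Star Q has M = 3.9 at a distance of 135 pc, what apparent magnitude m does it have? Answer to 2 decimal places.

9.55

m = M + 5 log₁₀(d/10 pc) = 3.9 + 5 log₁₀(135/10)
  = 3.9 + 5 × 1.130 = 3.9 + 5.65 = 9.55.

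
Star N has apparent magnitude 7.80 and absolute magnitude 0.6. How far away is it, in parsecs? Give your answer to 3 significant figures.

m − M = 5 log₁₀(d/10 pc)
7.80 − (0.6) = 7.20 = 5 log₁₀(d/10)
d = 10 × 10^(7.20/5) = 10 × 10^1.440 = 275.4 pc.

275 pc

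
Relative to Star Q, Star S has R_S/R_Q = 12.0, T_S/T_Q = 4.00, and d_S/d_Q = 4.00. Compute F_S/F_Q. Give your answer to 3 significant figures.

L_S/L_Q = (R_S/R_Q)²(T_S/T_Q)⁴ = (12.0)² × (4.00)⁴ = 3.686×10^4.
F_S/F_Q = (L_S/L_Q)/(d_S/d_Q)² = 3.686×10^4 / (4.00)² = 2304.

2.30×10^3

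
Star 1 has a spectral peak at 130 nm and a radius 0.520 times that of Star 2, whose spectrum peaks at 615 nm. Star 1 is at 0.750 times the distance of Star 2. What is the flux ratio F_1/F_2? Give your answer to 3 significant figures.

241

Wien's law: T_1/T_2 = λ_2/λ_1 = 615/130 = 4.731.
L_1/L_2 = (R_1/R_2)²(T_1/T_2)⁴ = (0.520)²(4.731)⁴ = 135.4.
F_1/F_2 = (L_1/L_2)/(d_1/d_2)² = 135.4/(0.750)² = 240.8.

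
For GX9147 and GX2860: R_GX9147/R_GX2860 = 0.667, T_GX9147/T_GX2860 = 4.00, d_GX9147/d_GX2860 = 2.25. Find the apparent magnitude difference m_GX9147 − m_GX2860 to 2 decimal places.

-3.38

L_GX9147/L_GX2860 = (0.667)²(4.00)⁴ = 113.9.
F_GX9147/F_GX2860 = (L_GX9147/L_GX2860)/(d_GX9147/d_GX2860)² = 113.9/5.062 = 22.50.
m_GX9147 − m_GX2860 = −2.5 log₁₀(22.50) = -3.38.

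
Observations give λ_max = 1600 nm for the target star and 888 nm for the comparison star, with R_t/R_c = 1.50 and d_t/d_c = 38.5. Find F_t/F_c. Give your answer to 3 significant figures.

1.44×10^-4

Wien's law: T_t/T_c = λ_c/λ_t = 888/1600 = 0.5550.
L_t/L_c = (R_t/R_c)²(T_t/T_c)⁴ = (1.50)²(0.5550)⁴ = 0.2135.
F_t/F_c = (L_t/L_c)/(d_t/d_c)² = 0.2135/(38.5)² = 1.440×10^-4.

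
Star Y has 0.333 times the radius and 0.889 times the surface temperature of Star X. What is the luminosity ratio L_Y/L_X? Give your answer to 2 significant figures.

0.069

From the Stefan–Boltzmann law, L ∝ R²T⁴, so
L_Y/L_X = (R_Y/R_X)² (T_Y/T_X)⁴ = (0.333)² × (0.889)⁴ = 0.1109 × 0.6246 = 0.06926.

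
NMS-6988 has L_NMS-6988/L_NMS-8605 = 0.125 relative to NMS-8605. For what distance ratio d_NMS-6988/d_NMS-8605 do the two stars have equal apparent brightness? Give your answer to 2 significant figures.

Equal flux requires L_NMS-6988/d_NMS-6988² = L_NMS-8605/d_NMS-8605², so d_NMS-6988/d_NMS-8605 = √(L_NMS-6988/L_NMS-8605)
= √(0.125) = 0.3536.

0.35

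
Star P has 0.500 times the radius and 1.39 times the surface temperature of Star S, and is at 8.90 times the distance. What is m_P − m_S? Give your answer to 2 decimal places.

L_P/L_S = (0.500)²(1.39)⁴ = 0.9333.
F_P/F_S = (L_P/L_S)/(d_P/d_S)² = 0.9333/79.21 = 0.01178.
m_P − m_S = −2.5 log₁₀(0.01178) = 4.82.

4.82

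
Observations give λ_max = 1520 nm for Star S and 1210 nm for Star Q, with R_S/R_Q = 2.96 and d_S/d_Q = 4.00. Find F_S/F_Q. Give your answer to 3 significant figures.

0.220

Wien's law: T_S/T_Q = λ_Q/λ_S = 1210/1520 = 0.7961.
L_S/L_Q = (R_S/R_Q)²(T_S/T_Q)⁴ = (2.96)²(0.7961)⁴ = 3.518.
F_S/F_Q = (L_S/L_Q)/(d_S/d_Q)² = 3.518/(4.00)² = 0.2199.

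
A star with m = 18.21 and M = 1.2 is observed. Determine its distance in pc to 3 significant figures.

m − M = 5 log₁₀(d/10 pc)
18.21 − (1.2) = 17.01 = 5 log₁₀(d/10)
d = 10 × 10^(17.01/5) = 10 × 10^3.402 = 2.523×10^4 pc.

2.52×10^4 pc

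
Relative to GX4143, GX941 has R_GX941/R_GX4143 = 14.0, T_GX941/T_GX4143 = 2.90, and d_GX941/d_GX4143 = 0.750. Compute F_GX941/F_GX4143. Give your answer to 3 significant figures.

2.46×10^4

L_GX941/L_GX4143 = (R_GX941/R_GX4143)²(T_GX941/T_GX4143)⁴ = (14.0)² × (2.90)⁴ = 1.386×10^4.
F_GX941/F_GX4143 = (L_GX941/L_GX4143)/(d_GX941/d_GX4143)² = 1.386×10^4 / (0.750)² = 2.464×10^4.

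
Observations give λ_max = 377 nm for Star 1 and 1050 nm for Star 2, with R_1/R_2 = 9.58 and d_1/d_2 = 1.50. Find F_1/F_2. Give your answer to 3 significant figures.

Wien's law: T_1/T_2 = λ_2/λ_1 = 1050/377 = 2.785.
L_1/L_2 = (R_1/R_2)²(T_1/T_2)⁴ = (9.58)²(2.785)⁴ = 5522.
F_1/F_2 = (L_1/L_2)/(d_1/d_2)² = 5522/(1.50)² = 2454.

2.45×10^3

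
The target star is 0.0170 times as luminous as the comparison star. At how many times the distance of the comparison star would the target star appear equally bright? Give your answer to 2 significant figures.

0.13

Equal flux requires L_t/d_t² = L_c/d_c², so d_t/d_c = √(L_t/L_c)
= √(0.0170) = 0.1304.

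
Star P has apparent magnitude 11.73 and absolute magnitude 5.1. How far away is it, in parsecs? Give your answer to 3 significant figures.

m − M = 5 log₁₀(d/10 pc)
11.73 − (5.1) = 6.63 = 5 log₁₀(d/10)
d = 10 × 10^(6.63/5) = 10 × 10^1.326 = 211.8 pc.

212 pc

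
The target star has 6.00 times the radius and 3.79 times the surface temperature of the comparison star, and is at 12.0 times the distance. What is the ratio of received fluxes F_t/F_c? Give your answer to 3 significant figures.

L_t/L_c = (R_t/R_c)²(T_t/T_c)⁴ = (6.00)² × (3.79)⁴ = 7428.
F_t/F_c = (L_t/L_c)/(d_t/d_c)² = 7428 / (12.0)² = 51.58.

51.6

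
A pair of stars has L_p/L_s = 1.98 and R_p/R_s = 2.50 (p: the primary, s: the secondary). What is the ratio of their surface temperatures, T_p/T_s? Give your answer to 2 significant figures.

0.75

L ∝ R²T⁴ gives T ∝ (L/R²)^(1/4), so
T_p/T_s = (1.98 / 2.50²)^(1/4) = (0.3168)^(1/4) = 0.7502.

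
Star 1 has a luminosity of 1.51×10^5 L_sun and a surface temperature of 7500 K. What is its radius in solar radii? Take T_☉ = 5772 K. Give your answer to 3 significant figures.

230 solar radii

R/R_☉ = √(L/L_☉) / (T/T_☉)² = √(1.51×10^5) / (1.299)²
       = 388.6 / 1.688 = 230.2.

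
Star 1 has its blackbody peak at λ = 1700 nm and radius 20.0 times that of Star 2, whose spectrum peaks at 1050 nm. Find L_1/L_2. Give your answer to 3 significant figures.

Wien's law gives T ∝ 1/λ_max, so T_1/T_2 = λ_2/λ_1 = 1050/1700 = 0.6176.
Then L ∝ R²T⁴ gives L_1/L_2 = (20.0)² × (0.6176)⁴ = 400.0 × 0.1455 = 58.21.

58.2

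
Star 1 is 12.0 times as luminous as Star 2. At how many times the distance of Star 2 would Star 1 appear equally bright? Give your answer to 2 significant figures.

Equal flux requires L_1/d_1² = L_2/d_2², so d_1/d_2 = √(L_1/L_2)
= √(12.0) = 3.464.

3.5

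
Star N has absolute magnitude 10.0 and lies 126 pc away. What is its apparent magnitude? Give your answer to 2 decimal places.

15.50

m = M + 5 log₁₀(d/10 pc) = 10.0 + 5 log₁₀(126/10)
  = 10.0 + 5 × 1.100 = 10.0 + 5.50 = 15.50.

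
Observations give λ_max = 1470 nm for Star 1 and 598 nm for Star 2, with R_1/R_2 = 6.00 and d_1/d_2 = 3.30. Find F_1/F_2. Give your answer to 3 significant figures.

0.0905

Wien's law: T_1/T_2 = λ_2/λ_1 = 598/1470 = 0.4068.
L_1/L_2 = (R_1/R_2)²(T_1/T_2)⁴ = (6.00)²(0.4068)⁴ = 0.9859.
F_1/F_2 = (L_1/L_2)/(d_1/d_2)² = 0.9859/(3.30)² = 0.09053.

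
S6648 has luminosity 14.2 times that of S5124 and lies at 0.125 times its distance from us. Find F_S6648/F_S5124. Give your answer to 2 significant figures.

9.1×10^2

F = L/(4πd²), so F_S6648/F_S5124 = (L_S6648/L_S5124) / (d_S6648/d_S5124)²
= 14.2 / (0.125)² = 14.2 / 0.01562 = 908.8.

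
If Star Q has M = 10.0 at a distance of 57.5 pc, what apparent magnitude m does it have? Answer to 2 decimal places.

m = M + 5 log₁₀(d/10 pc) = 10.0 + 5 log₁₀(57.5/10)
  = 10.0 + 5 × 0.760 = 10.0 + 3.80 = 13.80.

13.80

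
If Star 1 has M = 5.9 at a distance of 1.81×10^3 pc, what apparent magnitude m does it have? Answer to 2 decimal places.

m = M + 5 log₁₀(d/10 pc) = 5.9 + 5 log₁₀(1.81×10^3/10)
  = 5.9 + 5 × 2.258 = 5.9 + 11.29 = 17.19.

17.19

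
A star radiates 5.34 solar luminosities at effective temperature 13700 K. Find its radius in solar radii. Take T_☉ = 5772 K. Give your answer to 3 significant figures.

R/R_☉ = √(L/L_☉) / (T/T_☉)² = √(5.34) / (2.374)²
       = 2.311 / 5.634 = 0.4102.

0.410 solar radii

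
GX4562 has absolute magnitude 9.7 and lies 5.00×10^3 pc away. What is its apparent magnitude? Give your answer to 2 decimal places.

23.19

m = M + 5 log₁₀(d/10 pc) = 9.7 + 5 log₁₀(5.00×10^3/10)
  = 9.7 + 5 × 2.699 = 9.7 + 13.49 = 23.19.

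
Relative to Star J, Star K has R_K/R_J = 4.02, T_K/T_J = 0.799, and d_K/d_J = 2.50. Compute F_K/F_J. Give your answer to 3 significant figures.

L_K/L_J = (R_K/R_J)²(T_K/T_J)⁴ = (4.02)² × (0.799)⁴ = 6.586.
F_K/F_J = (L_K/L_J)/(d_K/d_J)² = 6.586 / (2.50)² = 1.054.

1.05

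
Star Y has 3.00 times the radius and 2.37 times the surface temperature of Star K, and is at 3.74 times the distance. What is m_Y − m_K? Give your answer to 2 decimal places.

-3.27

L_Y/L_K = (3.00)²(2.37)⁴ = 283.9.
F_Y/F_K = (L_Y/L_K)/(d_Y/d_K)² = 283.9/13.99 = 20.30.
m_Y − m_K = −2.5 log₁₀(20.30) = -3.27.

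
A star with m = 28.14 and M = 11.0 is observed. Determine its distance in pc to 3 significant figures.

2.68×10^4 pc

m − M = 5 log₁₀(d/10 pc)
28.14 − (11.0) = 17.14 = 5 log₁₀(d/10)
d = 10 × 10^(17.14/5) = 10 × 10^3.428 = 2.679×10^4 pc.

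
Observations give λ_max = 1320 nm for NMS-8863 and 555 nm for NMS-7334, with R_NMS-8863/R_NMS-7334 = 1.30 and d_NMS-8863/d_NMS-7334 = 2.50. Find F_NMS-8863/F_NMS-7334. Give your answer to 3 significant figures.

Wien's law: T_NMS-8863/T_NMS-7334 = λ_NMS-7334/λ_NMS-8863 = 555/1320 = 0.4205.
L_NMS-8863/L_NMS-7334 = (R_NMS-8863/R_NMS-7334)²(T_NMS-8863/T_NMS-7334)⁴ = (1.30)²(0.4205)⁴ = 0.05282.
F_NMS-8863/F_NMS-7334 = (L_NMS-8863/L_NMS-7334)/(d_NMS-8863/d_NMS-7334)² = 0.05282/(2.50)² = 0.008451.

0.00845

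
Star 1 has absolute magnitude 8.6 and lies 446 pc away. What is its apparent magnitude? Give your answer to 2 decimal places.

16.85

m = M + 5 log₁₀(d/10 pc) = 8.6 + 5 log₁₀(446/10)
  = 8.6 + 5 × 1.649 = 8.6 + 8.25 = 16.85.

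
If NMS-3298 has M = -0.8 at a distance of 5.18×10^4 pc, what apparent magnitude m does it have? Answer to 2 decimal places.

17.77

m = M + 5 log₁₀(d/10 pc) = -0.8 + 5 log₁₀(5.18×10^4/10)
  = -0.8 + 5 × 3.714 = -0.8 + 18.57 = 17.77.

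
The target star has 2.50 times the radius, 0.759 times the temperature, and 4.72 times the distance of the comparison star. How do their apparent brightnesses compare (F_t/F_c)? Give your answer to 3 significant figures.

L_t/L_c = (R_t/R_c)²(T_t/T_c)⁴ = (2.50)² × (0.759)⁴ = 2.074.
F_t/F_c = (L_t/L_c)/(d_t/d_c)² = 2.074 / (4.72)² = 0.09310.

0.0931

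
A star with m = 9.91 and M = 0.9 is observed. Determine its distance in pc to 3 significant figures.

m − M = 5 log₁₀(d/10 pc)
9.91 − (0.9) = 9.01 = 5 log₁₀(d/10)
d = 10 × 10^(9.01/5) = 10 × 10^1.802 = 633.9 pc.

634 pc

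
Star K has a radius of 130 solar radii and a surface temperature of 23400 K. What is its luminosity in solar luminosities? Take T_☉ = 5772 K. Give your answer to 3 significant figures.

4.57×10^6 solar luminosities

L/L_☉ = (R/R_☉)² (T/T_☉)⁴ = (130)² × (23400/5772)⁴
       = 1.690×10^4 × (4.054)⁴ = 1.690×10^4 × 270.1 = 4.565×10^6.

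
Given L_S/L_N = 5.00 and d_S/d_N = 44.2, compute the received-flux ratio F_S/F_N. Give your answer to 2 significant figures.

F = L/(4πd²), so F_S/F_N = (L_S/L_N) / (d_S/d_N)²
= 5.00 / (44.2)² = 5.00 / 1954 = 0.002559.

0.0026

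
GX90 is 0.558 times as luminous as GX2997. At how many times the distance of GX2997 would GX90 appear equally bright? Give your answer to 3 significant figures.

0.747

Equal flux requires L_GX90/d_GX90² = L_GX2997/d_GX2997², so d_GX90/d_GX2997 = √(L_GX90/L_GX2997)
= √(0.558) = 0.7470.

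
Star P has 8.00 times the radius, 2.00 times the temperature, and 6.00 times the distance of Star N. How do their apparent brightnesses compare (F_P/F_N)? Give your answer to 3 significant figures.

L_P/L_N = (R_P/R_N)²(T_P/T_N)⁴ = (8.00)² × (2.00)⁴ = 1024.
F_P/F_N = (L_P/L_N)/(d_P/d_N)² = 1024 / (6.00)² = 28.44.

28.4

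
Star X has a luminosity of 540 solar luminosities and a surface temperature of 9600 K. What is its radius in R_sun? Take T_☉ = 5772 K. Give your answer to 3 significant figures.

8.40 R_sun

R/R_☉ = √(L/L_☉) / (T/T_☉)² = √(540) / (1.663)²
       = 23.24 / 2.766 = 8.401.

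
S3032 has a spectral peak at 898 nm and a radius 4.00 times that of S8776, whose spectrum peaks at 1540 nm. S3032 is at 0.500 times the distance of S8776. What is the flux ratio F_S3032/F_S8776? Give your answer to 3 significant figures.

554

Wien's law: T_S3032/T_S8776 = λ_S8776/λ_S3032 = 1540/898 = 1.715.
L_S3032/L_S8776 = (R_S3032/R_S8776)²(T_S3032/T_S8776)⁴ = (4.00)²(1.715)⁴ = 138.4.
F_S3032/F_S8776 = (L_S3032/L_S8776)/(d_S3032/d_S8776)² = 138.4/(0.500)² = 553.6.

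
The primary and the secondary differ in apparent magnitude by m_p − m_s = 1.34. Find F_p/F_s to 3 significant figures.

0.291

F_p/F_s = 10^(−(m_p − m_s)/2.5) = 10^(-1.34/2.5) = 10^-0.536 = 0.2911.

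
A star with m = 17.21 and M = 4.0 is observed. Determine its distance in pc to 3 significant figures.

4.39×10^3 pc

m − M = 5 log₁₀(d/10 pc)
17.21 − (4.0) = 13.21 = 5 log₁₀(d/10)
d = 10 × 10^(13.21/5) = 10 × 10^2.642 = 4385 pc.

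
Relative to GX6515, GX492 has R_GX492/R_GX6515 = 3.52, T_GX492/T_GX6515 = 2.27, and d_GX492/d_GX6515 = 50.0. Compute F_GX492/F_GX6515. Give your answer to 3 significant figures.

L_GX492/L_GX6515 = (R_GX492/R_GX6515)²(T_GX492/T_GX6515)⁴ = (3.52)² × (2.27)⁴ = 329.0.
F_GX492/F_GX6515 = (L_GX492/L_GX6515)/(d_GX492/d_GX6515)² = 329.0 / (50.0)² = 0.1316.

0.132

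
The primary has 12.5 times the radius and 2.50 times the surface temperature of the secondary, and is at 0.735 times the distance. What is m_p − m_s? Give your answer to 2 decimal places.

L_p/L_s = (12.5)²(2.50)⁴ = 6104.
F_p/F_s = (L_p/L_s)/(d_p/d_s)² = 6104/0.5402 = 1.130×10^4.
m_p − m_s = −2.5 log₁₀(1.130×10^4) = -10.13.

-10.13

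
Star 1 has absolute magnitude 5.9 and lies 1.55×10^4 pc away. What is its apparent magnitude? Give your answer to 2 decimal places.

m = M + 5 log₁₀(d/10 pc) = 5.9 + 5 log₁₀(1.55×10^4/10)
  = 5.9 + 5 × 3.190 = 5.9 + 15.95 = 21.85.

21.85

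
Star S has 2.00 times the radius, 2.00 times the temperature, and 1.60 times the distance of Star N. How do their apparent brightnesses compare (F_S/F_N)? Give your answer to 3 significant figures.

L_S/L_N = (R_S/R_N)²(T_S/T_N)⁴ = (2.00)² × (2.00)⁴ = 64.00.
F_S/F_N = (L_S/L_N)/(d_S/d_N)² = 64.00 / (1.60)² = 25.00.

25.0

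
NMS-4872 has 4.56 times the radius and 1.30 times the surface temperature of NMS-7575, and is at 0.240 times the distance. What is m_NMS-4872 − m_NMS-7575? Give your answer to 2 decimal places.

L_NMS-4872/L_NMS-7575 = (4.56)²(1.30)⁴ = 59.39.
F_NMS-4872/F_NMS-7575 = (L_NMS-4872/L_NMS-7575)/(d_NMS-4872/d_NMS-7575)² = 59.39/0.05760 = 1031.
m_NMS-4872 − m_NMS-7575 = −2.5 log₁₀(1031) = -7.53.

-7.53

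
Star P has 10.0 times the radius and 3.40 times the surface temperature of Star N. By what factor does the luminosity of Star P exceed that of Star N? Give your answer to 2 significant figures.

1.3×10^4

From the Stefan–Boltzmann law, L ∝ R²T⁴, so
L_P/L_N = (R_P/R_N)² (T_P/T_N)⁴ = (10.0)² × (3.40)⁴ = 100.0 × 133.6 = 1.336×10^4.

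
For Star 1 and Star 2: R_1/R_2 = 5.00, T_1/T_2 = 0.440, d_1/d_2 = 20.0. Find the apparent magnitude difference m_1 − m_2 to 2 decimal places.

L_1/L_2 = (5.00)²(0.440)⁴ = 0.9370.
F_1/F_2 = (L_1/L_2)/(d_1/d_2)² = 0.9370/400.0 = 0.002343.
m_1 − m_2 = −2.5 log₁₀(0.002343) = 6.58.

6.58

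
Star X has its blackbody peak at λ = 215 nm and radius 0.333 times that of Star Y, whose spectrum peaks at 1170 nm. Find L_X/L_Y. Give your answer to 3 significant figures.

Wien's law gives T ∝ 1/λ_max, so T_X/T_Y = λ_Y/λ_X = 1170/215 = 5.442.
Then L ∝ R²T⁴ gives L_X/L_Y = (0.333)² × (5.442)⁴ = 0.1109 × 877.0 = 97.25.

97.2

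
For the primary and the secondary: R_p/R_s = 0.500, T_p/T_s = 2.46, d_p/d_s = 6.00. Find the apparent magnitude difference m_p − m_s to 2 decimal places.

L_p/L_s = (0.500)²(2.46)⁴ = 9.155.
F_p/F_s = (L_p/L_s)/(d_p/d_s)² = 9.155/36.00 = 0.2543.
m_p − m_s = −2.5 log₁₀(0.2543) = 1.49.

1.49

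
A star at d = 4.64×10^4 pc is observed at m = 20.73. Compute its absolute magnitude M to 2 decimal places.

M = m − 5 log₁₀(d/10 pc) = 20.73 − 5 log₁₀(4.64×10^4/10)
  = 20.73 − 5 × 3.667 = 20.73 − 18.33 = 2.40.

2.40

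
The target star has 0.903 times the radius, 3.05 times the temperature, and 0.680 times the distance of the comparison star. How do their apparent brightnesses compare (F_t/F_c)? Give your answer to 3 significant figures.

L_t/L_c = (R_t/R_c)²(T_t/T_c)⁴ = (0.903)² × (3.05)⁴ = 70.56.
F_t/F_c = (L_t/L_c)/(d_t/d_c)² = 70.56 / (0.680)² = 152.6.

153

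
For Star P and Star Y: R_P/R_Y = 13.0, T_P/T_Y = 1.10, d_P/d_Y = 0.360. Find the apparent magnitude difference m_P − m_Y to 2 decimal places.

L_P/L_Y = (13.0)²(1.10)⁴ = 247.4.
F_P/F_Y = (L_P/L_Y)/(d_P/d_Y)² = 247.4/0.1296 = 1909.
m_P − m_Y = −2.5 log₁₀(1909) = -8.20.

-8.20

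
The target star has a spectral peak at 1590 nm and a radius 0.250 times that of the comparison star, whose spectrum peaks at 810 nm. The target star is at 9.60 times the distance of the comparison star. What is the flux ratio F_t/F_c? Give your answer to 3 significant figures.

Wien's law: T_t/T_c = λ_c/λ_t = 810/1590 = 0.5094.
L_t/L_c = (R_t/R_c)²(T_t/T_c)⁴ = (0.250)²(0.5094)⁴ = 0.004210.
F_t/F_c = (L_t/L_c)/(d_t/d_c)² = 0.004210/(9.60)² = 4.568×10^-5.

4.57×10^-5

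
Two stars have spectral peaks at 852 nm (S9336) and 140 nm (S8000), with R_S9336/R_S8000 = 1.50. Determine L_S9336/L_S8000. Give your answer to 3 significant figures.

Wien's law gives T ∝ 1/λ_max, so T_S9336/T_S8000 = λ_S8000/λ_S9336 = 140/852 = 0.1643.
Then L ∝ R²T⁴ gives L_S9336/L_S8000 = (1.50)² × (0.1643)⁴ = 2.250 × 7.290×10^-4 = 0.001640.

0.00164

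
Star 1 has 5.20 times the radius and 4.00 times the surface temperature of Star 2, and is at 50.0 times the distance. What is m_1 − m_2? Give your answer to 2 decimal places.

-1.11

L_1/L_2 = (5.20)²(4.00)⁴ = 6922.
F_1/F_2 = (L_1/L_2)/(d_1/d_2)² = 6922/2500 = 2.769.
m_1 − m_2 = −2.5 log₁₀(2.769) = -1.11.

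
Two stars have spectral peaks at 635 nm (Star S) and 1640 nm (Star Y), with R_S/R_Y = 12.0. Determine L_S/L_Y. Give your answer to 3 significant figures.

Wien's law gives T ∝ 1/λ_max, so T_S/T_Y = λ_Y/λ_S = 1640/635 = 2.583.
Then L ∝ R²T⁴ gives L_S/L_Y = (12.0)² × (2.583)⁴ = 144.0 × 44.49 = 6407.

6.41×10^3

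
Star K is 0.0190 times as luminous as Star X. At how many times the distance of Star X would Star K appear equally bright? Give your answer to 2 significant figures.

Equal flux requires L_K/d_K² = L_X/d_X², so d_K/d_X = √(L_K/L_X)
= √(0.0190) = 0.1378.

0.14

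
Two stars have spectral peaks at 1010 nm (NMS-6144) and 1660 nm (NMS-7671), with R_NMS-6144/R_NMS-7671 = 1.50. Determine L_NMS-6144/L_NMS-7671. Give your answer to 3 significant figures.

16.4

Wien's law gives T ∝ 1/λ_max, so T_NMS-6144/T_NMS-7671 = λ_NMS-7671/λ_NMS-6144 = 1660/1010 = 1.644.
Then L ∝ R²T⁴ gives L_NMS-6144/L_NMS-7671 = (1.50)² × (1.644)⁴ = 2.250 × 7.297 = 16.42.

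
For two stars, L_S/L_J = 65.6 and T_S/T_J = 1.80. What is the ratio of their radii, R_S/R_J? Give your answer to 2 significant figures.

2.5

L ∝ R²T⁴ gives R ∝ √L / T², so
R_S/R_J = √(65.6) / (1.80)² = 8.099 / 3.240 = 2.500.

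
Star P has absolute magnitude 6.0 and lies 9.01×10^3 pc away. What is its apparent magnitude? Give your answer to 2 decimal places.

20.77

m = M + 5 log₁₀(d/10 pc) = 6.0 + 5 log₁₀(9.01×10^3/10)
  = 6.0 + 5 × 2.955 = 6.0 + 14.77 = 20.77.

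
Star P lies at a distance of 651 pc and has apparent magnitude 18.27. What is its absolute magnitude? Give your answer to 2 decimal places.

M = m − 5 log₁₀(d/10 pc) = 18.27 − 5 log₁₀(651/10)
  = 18.27 − 5 × 1.814 = 18.27 − 9.07 = 9.20.

9.20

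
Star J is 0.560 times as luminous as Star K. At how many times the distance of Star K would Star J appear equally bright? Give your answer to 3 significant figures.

0.748

Equal flux requires L_J/d_J² = L_K/d_K², so d_J/d_K = √(L_J/L_K)
= √(0.560) = 0.7483.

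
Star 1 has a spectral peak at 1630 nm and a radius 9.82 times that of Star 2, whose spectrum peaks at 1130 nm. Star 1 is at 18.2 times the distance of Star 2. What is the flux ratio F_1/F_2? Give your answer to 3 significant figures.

0.0672

Wien's law: T_1/T_2 = λ_2/λ_1 = 1130/1630 = 0.6933.
L_1/L_2 = (R_1/R_2)²(T_1/T_2)⁴ = (9.82)²(0.6933)⁴ = 22.27.
F_1/F_2 = (L_1/L_2)/(d_1/d_2)² = 22.27/(18.2)² = 0.06724.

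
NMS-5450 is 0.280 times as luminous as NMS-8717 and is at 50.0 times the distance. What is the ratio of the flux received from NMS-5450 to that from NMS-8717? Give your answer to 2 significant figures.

1.1×10^-4

F = L/(4πd²), so F_NMS-5450/F_NMS-8717 = (L_NMS-5450/L_NMS-8717) / (d_NMS-5450/d_NMS-8717)²
= 0.280 / (50.0)² = 0.280 / 2500 = 1.120×10^-4.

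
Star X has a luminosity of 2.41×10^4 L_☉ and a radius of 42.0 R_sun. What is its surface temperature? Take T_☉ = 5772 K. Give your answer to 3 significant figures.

1.11×10^4 K

T/T_☉ = (L/L_☉)^(1/4) / (R/R_☉)^(1/2)
T = 5772 × (2.41×10^4)^(1/4) / √(42.0) = 5772 × 12.46 / 6.481 = 1.110×10^4 K.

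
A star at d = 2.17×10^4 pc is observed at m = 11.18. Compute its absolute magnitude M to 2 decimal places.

M = m − 5 log₁₀(d/10 pc) = 11.18 − 5 log₁₀(2.17×10^4/10)
  = 11.18 − 5 × 3.336 = 11.18 − 16.68 = -5.50.

-5.50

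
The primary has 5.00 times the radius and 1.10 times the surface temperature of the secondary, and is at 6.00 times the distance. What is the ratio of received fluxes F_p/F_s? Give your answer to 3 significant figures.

L_p/L_s = (R_p/R_s)²(T_p/T_s)⁴ = (5.00)² × (1.10)⁴ = 36.60.
F_p/F_s = (L_p/L_s)/(d_p/d_s)² = 36.60 / (6.00)² = 1.017.

1.02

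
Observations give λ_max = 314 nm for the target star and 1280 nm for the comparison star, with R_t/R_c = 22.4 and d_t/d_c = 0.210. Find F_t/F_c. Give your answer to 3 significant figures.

3.14×10^6

Wien's law: T_t/T_c = λ_c/λ_t = 1280/314 = 4.076.
L_t/L_c = (R_t/R_c)²(T_t/T_c)⁴ = (22.4)²(4.076)⁴ = 1.386×10^5.
F_t/F_c = (L_t/L_c)/(d_t/d_c)² = 1.386×10^5/(0.210)² = 3.142×10^6.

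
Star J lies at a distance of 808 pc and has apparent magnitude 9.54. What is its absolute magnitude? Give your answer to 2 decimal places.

0.00

M = m − 5 log₁₀(d/10 pc) = 9.54 − 5 log₁₀(808/10)
  = 9.54 − 5 × 1.907 = 9.54 − 9.54 = 0.00.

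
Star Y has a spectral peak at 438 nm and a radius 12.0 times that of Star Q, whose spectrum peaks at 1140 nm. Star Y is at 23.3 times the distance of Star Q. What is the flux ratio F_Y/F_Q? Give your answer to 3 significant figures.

12.2

Wien's law: T_Y/T_Q = λ_Q/λ_Y = 1140/438 = 2.603.
L_Y/L_Q = (R_Y/R_Q)²(T_Y/T_Q)⁴ = (12.0)²(2.603)⁴ = 6608.
F_Y/F_Q = (L_Y/L_Q)/(d_Y/d_Q)² = 6608/(23.3)² = 12.17.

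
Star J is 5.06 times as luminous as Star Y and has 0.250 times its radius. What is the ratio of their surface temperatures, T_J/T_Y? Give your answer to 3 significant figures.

L ∝ R²T⁴ gives T ∝ (L/R²)^(1/4), so
T_J/T_Y = (5.06 / 0.250²)^(1/4) = (80.96)^(1/4) = 3.000.

3.00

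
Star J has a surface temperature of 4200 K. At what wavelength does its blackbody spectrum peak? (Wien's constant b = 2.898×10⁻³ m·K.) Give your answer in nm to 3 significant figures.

690 nm

λ_max = b/T = 2.898×10⁻³ / 4200 = 6.90×10^-7 m = 690.0 nm.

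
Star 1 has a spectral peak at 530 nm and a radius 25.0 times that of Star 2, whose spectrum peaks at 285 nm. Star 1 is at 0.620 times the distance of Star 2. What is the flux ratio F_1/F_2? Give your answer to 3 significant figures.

136

Wien's law: T_1/T_2 = λ_2/λ_1 = 285/530 = 0.5377.
L_1/L_2 = (R_1/R_2)²(T_1/T_2)⁴ = (25.0)²(0.5377)⁴ = 52.26.
F_1/F_2 = (L_1/L_2)/(d_1/d_2)² = 52.26/(0.620)² = 135.9.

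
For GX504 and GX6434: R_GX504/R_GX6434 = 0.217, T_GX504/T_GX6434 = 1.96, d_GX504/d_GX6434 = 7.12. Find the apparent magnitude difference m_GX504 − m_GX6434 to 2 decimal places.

L_GX504/L_GX6434 = (0.217)²(1.96)⁴ = 0.6949.
F_GX504/F_GX6434 = (L_GX504/L_GX6434)/(d_GX504/d_GX6434)² = 0.6949/50.69 = 0.01371.
m_GX504 − m_GX6434 = −2.5 log₁₀(0.01371) = 4.66.

4.66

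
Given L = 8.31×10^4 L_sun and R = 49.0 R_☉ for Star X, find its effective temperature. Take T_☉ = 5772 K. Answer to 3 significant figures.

1.40×10^4 K

T/T_☉ = (L/L_☉)^(1/4) / (R/R_☉)^(1/2)
T = 5772 × (8.31×10^4)^(1/4) / √(49.0) = 5772 × 16.98 / 7.000 = 1.400×10^4 K.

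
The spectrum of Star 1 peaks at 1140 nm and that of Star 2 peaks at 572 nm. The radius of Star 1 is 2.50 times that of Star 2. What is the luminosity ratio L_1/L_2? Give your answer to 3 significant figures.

Wien's law gives T ∝ 1/λ_max, so T_1/T_2 = λ_2/λ_1 = 572/1140 = 0.5018.
Then L ∝ R²T⁴ gives L_1/L_2 = (2.50)² × (0.5018)⁴ = 6.250 × 0.06338 = 0.3961.

0.396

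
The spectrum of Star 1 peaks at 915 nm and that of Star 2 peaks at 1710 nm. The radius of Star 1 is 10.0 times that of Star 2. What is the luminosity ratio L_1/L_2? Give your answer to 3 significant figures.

1.22×10^3

Wien's law gives T ∝ 1/λ_max, so T_1/T_2 = λ_2/λ_1 = 1710/915 = 1.869.
Then L ∝ R²T⁴ gives L_1/L_2 = (10.0)² × (1.869)⁴ = 100.0 × 12.20 = 1220.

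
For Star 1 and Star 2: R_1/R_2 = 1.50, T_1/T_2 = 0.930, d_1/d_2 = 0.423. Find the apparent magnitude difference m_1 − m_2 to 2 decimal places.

L_1/L_2 = (1.50)²(0.930)⁴ = 1.683.
F_1/F_2 = (L_1/L_2)/(d_1/d_2)² = 1.683/0.1789 = 9.407.
m_1 − m_2 = −2.5 log₁₀(9.407) = -2.43.

-2.43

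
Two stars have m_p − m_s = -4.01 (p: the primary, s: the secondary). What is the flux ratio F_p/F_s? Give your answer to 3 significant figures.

F_p/F_s = 10^(−(m_p − m_s)/2.5) = 10^(4.01/2.5) = 10^1.604 = 40.18.

40.2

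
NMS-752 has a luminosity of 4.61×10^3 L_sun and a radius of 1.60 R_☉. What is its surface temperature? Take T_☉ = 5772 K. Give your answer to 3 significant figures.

3.76×10^4 K

T/T_☉ = (L/L_☉)^(1/4) / (R/R_☉)^(1/2)
T = 5772 × (4.61×10^3)^(1/4) / √(1.60) = 5772 × 8.240 / 1.265 = 3.760×10^4 K.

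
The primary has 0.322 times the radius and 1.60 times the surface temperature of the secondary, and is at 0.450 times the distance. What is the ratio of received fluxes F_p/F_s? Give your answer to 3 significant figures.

3.36

L_p/L_s = (R_p/R_s)²(T_p/T_s)⁴ = (0.322)² × (1.60)⁴ = 0.6795.
F_p/F_s = (L_p/L_s)/(d_p/d_s)² = 0.6795 / (0.450)² = 3.356.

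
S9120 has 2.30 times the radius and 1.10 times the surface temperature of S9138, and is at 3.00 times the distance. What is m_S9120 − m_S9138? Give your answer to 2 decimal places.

0.16

L_S9120/L_S9138 = (2.30)²(1.10)⁴ = 7.745.
F_S9120/F_S9138 = (L_S9120/L_S9138)/(d_S9120/d_S9138)² = 7.745/9.000 = 0.8606.
m_S9120 − m_S9138 = −2.5 log₁₀(0.8606) = 0.16.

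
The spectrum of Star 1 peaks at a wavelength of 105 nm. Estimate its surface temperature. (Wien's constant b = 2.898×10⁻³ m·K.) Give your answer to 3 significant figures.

T = b/λ_max = 2.898×10⁻³ / (105×10⁻⁹) = 2.760×10^4 K.

2.76×10^4 K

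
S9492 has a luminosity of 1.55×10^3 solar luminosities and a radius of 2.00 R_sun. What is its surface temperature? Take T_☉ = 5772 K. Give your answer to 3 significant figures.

2.56×10^4 K

T/T_☉ = (L/L_☉)^(1/4) / (R/R_☉)^(1/2)
T = 5772 × (1.55×10^3)^(1/4) / √(2.00) = 5772 × 6.275 / 1.414 = 2.561×10^4 K.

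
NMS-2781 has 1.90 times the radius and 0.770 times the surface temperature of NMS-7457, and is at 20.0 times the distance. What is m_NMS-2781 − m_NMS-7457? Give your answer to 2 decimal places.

L_NMS-2781/L_NMS-7457 = (1.90)²(0.770)⁴ = 1.269.
F_NMS-2781/F_NMS-7457 = (L_NMS-2781/L_NMS-7457)/(d_NMS-2781/d_NMS-7457)² = 1.269/400.0 = 0.003173.
m_NMS-2781 − m_NMS-7457 = −2.5 log₁₀(0.003173) = 6.25.

6.25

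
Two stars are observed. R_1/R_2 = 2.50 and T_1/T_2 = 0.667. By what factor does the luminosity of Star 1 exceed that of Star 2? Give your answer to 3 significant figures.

From the Stefan–Boltzmann law, L ∝ R²T⁴, so
L_1/L_2 = (R_1/R_2)² (T_1/T_2)⁴ = (2.50)² × (0.667)⁴ = 6.250 × 0.1979 = 1.237.

1.24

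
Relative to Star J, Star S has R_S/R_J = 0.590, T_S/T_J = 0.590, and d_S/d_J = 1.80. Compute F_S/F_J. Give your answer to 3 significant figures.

0.0130

L_S/L_J = (R_S/R_J)²(T_S/T_J)⁴ = (0.590)² × (0.590)⁴ = 0.04218.
F_S/F_J = (L_S/L_J)/(d_S/d_J)² = 0.04218 / (1.80)² = 0.01302.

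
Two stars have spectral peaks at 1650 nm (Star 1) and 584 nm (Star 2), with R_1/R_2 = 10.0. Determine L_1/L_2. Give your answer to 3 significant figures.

1.57

Wien's law gives T ∝ 1/λ_max, so T_1/T_2 = λ_2/λ_1 = 584/1650 = 0.3539.
Then L ∝ R²T⁴ gives L_1/L_2 = (10.0)² × (0.3539)⁴ = 100.0 × 0.01569 = 1.569.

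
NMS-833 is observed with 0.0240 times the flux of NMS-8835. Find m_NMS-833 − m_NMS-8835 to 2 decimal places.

4.05

m_NMS-833 − m_NMS-8835 = −2.5 log₁₀(F_NMS-833/F_NMS-8835) = −2.5 log₁₀(0.0240) = −2.5 × (-1.620) = 4.049.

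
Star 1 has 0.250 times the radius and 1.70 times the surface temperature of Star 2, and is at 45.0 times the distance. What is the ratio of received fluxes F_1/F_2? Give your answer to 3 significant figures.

2.58×10^-4

L_1/L_2 = (R_1/R_2)²(T_1/T_2)⁴ = (0.250)² × (1.70)⁴ = 0.5220.
F_1/F_2 = (L_1/L_2)/(d_1/d_2)² = 0.5220 / (45.0)² = 2.578×10^-4.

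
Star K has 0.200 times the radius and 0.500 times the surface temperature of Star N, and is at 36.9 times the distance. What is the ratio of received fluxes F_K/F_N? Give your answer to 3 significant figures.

1.84×10^-6

L_K/L_N = (R_K/R_N)²(T_K/T_N)⁴ = (0.200)² × (0.500)⁴ = 0.002500.
F_K/F_N = (L_K/L_N)/(d_K/d_N)² = 0.002500 / (36.9)² = 1.836×10^-6.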